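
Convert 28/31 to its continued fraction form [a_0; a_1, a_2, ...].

Run the Euclidean algorithm on 28 and 31; the successive quotients are the partial quotients a_0, a_1, ... (each step inverts the fractional part left over by the previous one):
  28 = 0*31 + 28, so a_0 = 0.
  31 = 1*28 + 3, so a_1 = 1.
  28 = 9*3 + 1, so a_2 = 9.
  3 = 3*1 + 0, so a_3 = 3.
The remainder reaches 0 after 4 divisions, so the expansion has 4 partial quotients, read off in order.

[0; 1, 9, 3]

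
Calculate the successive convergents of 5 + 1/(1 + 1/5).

5/1, 6/1, 35/6

Using the convergent recurrence p_i = a_i*p_{i-1} + p_{i-2}, q_i = a_i*q_{i-1} + q_{i-2} with p_{-2}=0, p_{-1}=1, q_{-2}=1, q_{-1}=0:
  i=0: a_0=5, p_0 = 5*1 + 0 = 5, q_0 = 5*0 + 1 = 1.
  i=1: a_1=1, p_1 = 1*5 + 1 = 6, q_1 = 1*1 + 0 = 1.
  i=2: a_2=5, p_2 = 5*6 + 5 = 35, q_2 = 5*1 + 1 = 6.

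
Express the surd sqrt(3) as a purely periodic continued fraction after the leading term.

Write x_i = (sqrt(3) + m_i)/d_i with (m_0, d_0) = (0, 1). a_0 = floor(sqrt(3)) = 1, since 1^2 = 1 <= 3 < 4 = 2^2.
Iterate m_{i+1} = d_i*a_i - m_i, d_{i+1} = (3 - m_{i+1}^2)/d_i, a_{i+1} = floor((a_0 + m_{i+1})/d_{i+1}):
  m_1 = 1*1 - 0 = 1, d_1 = (3 - 1^2)/1 = 2/1 = 2, a_1 = floor((1 + 1)/2) = 1.
  m_2 = 2*1 - 1 = 1, d_2 = (3 - 1^2)/2 = 2/2 = 1, a_2 = floor((1 + 1)/1) = 2.
  m_3 = 1*2 - 1 = 1, d_3 = (3 - 1^2)/1 = 2/1 = 2: (m_3, d_3) = (m_1, d_1) = (1, 2), so from here the quotients repeat a_1, a_2; the period length is 2.
Hence the expansion of sqrt(3) is a_0 = 1 followed by the repeating block 1, 2 (period 2).

[1; (1, 2)]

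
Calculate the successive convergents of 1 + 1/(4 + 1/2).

1/1, 5/4, 11/9

Using the convergent recurrence p_i = a_i*p_{i-1} + p_{i-2}, q_i = a_i*q_{i-1} + q_{i-2} with p_{-2}=0, p_{-1}=1, q_{-2}=1, q_{-1}=0:
  i=0: a_0=1, p_0 = 1*1 + 0 = 1, q_0 = 1*0 + 1 = 1.
  i=1: a_1=4, p_1 = 4*1 + 1 = 5, q_1 = 4*1 + 0 = 4.
  i=2: a_2=2, p_2 = 2*5 + 1 = 11, q_2 = 2*4 + 1 = 9.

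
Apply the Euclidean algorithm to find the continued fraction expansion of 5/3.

[1; 1, 2]

Run the Euclidean algorithm on 5 and 3; the successive quotients are the partial quotients a_0, a_1, ... (each step inverts the fractional part left over by the previous one):
  5 = 1*3 + 2, so a_0 = 1.
  3 = 1*2 + 1, so a_1 = 1.
  2 = 2*1 + 0, so a_2 = 2.
The remainder reaches 0 after 3 divisions, so the expansion has 3 partial quotients, read off in order.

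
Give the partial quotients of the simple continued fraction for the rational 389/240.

[1; 1, 1, 1, 1, 1, 3, 8]

Run the Euclidean algorithm on 389 and 240; the successive quotients are the partial quotients a_0, a_1, ... (each step inverts the fractional part left over by the previous one):
  389 = 1*240 + 149, so a_0 = 1.
  240 = 1*149 + 91, so a_1 = 1.
  149 = 1*91 + 58, so a_2 = 1.
  91 = 1*58 + 33, so a_3 = 1.
  58 = 1*33 + 25, so a_4 = 1.
  33 = 1*25 + 8, so a_5 = 1.
  25 = 3*8 + 1, so a_6 = 3.
  8 = 8*1 + 0, so a_7 = 8.
The remainder reaches 0 after 8 divisions, so the expansion has 8 partial quotients, read off in order.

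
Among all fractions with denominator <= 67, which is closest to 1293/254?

56/11

Expand x = 1293/254 as a continued fraction with the Euclidean algorithm:
  1293 = 5*254 + 23, so a_0 = 5.
  254 = 11*23 + 1, so a_1 = 11.
  23 = 23*1 + 0, so a_2 = 23.
so x = [5; 11, 23].
Convergents (p_i = a_i*p_{i-1} + p_{i-2}, q_i = a_i*q_{i-1} + q_{i-2} with p_{-2}=0, p_{-1}=1, q_{-2}=1, q_{-1}=0), until the denominator exceeds 67:
  i=0: a_0=5, p_0 = 5*1 + 0 = 5, q_0 = 5*0 + 1 = 1.
  i=1: a_1=11, p_1 = 11*5 + 1 = 56, q_1 = 11*1 + 0 = 11.
  i=2: a_2=23, p_2 = 23*56 + 5 = 1293, q_2 = 23*11 + 1 = 254.
q_2 = 254 > 67, so the last convergent with denominator <= 67 is p_1/q_1 = 56/11.
The closest fraction with denominator <= 67 is either p_1/q_1 or the intermediate fraction (k*p_1 + p_0)/(k*q_1 + q_0) with the largest k >= 1 whose denominator stays <= 67; these approach x as k grows, and every other convergent or intermediate fraction in range is farther away.
Largest k: floor((67 - q_0)/q_1) = floor((67 - 1)/11) = 6.
That gives (6*56 + 5)/(6*11 + 1) = 341/67.
Compare the errors: |x - 56/11| = |1293*11 - 56*254|/(254*11) = 1/2794, and |x - 341/67| = |1293*67 - 341*254|/(254*67) = 17/17018.
Cross-multiplying, 1*17018 = 17018 < 47498 = 17*2794, so 1/2794 is smaller: the convergent 56/11 is closer to x than 341/67.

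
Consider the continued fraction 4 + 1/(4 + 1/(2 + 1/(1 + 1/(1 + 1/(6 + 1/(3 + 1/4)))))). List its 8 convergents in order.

Using the convergent recurrence p_i = a_i*p_{i-1} + p_{i-2}, q_i = a_i*q_{i-1} + q_{i-2} with p_{-2}=0, p_{-1}=1, q_{-2}=1, q_{-1}=0:
  i=0: a_0=4, p_0 = 4*1 + 0 = 4, q_0 = 4*0 + 1 = 1.
  i=1: a_1=4, p_1 = 4*4 + 1 = 17, q_1 = 4*1 + 0 = 4.
  i=2: a_2=2, p_2 = 2*17 + 4 = 38, q_2 = 2*4 + 1 = 9.
  i=3: a_3=1, p_3 = 1*38 + 17 = 55, q_3 = 1*9 + 4 = 13.
  i=4: a_4=1, p_4 = 1*55 + 38 = 93, q_4 = 1*13 + 9 = 22.
  i=5: a_5=6, p_5 = 6*93 + 55 = 613, q_5 = 6*22 + 13 = 145.
  i=6: a_6=3, p_6 = 3*613 + 93 = 1932, q_6 = 3*145 + 22 = 457.
  i=7: a_7=4, p_7 = 4*1932 + 613 = 8341, q_7 = 4*457 + 145 = 1973.

4/1, 17/4, 38/9, 55/13, 93/22, 613/145, 1932/457, 8341/1973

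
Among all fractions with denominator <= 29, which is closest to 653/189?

Expand x = 653/189 as a continued fraction with the Euclidean algorithm:
  653 = 3*189 + 86, so a_0 = 3.
  189 = 2*86 + 17, so a_1 = 2.
  86 = 5*17 + 1, so a_2 = 5.
  17 = 17*1 + 0, so a_3 = 17.
so x = [3; 2, 5, 17].
Convergents (p_i = a_i*p_{i-1} + p_{i-2}, q_i = a_i*q_{i-1} + q_{i-2} with p_{-2}=0, p_{-1}=1, q_{-2}=1, q_{-1}=0), until the denominator exceeds 29:
  i=0: a_0=3, p_0 = 3*1 + 0 = 3, q_0 = 3*0 + 1 = 1.
  i=1: a_1=2, p_1 = 2*3 + 1 = 7, q_1 = 2*1 + 0 = 2.
  i=2: a_2=5, p_2 = 5*7 + 3 = 38, q_2 = 5*2 + 1 = 11.
  i=3: a_3=17, p_3 = 17*38 + 7 = 653, q_3 = 17*11 + 2 = 189.
q_3 = 189 > 29, so the last convergent with denominator <= 29 is p_2/q_2 = 38/11.
The closest fraction with denominator <= 29 is either p_2/q_2 or the intermediate fraction (k*p_2 + p_1)/(k*q_2 + q_1) with the largest k >= 1 whose denominator stays <= 29; these approach x as k grows, and every other convergent or intermediate fraction in range is farther away.
Largest k: floor((29 - q_1)/q_2) = floor((29 - 2)/11) = 2.
That gives (2*38 + 7)/(2*11 + 2) = 83/24.
Compare the errors: |x - 38/11| = |653*11 - 38*189|/(189*11) = 1/2079, and |x - 83/24| = |653*24 - 83*189|/(189*24) = 15/4536.
Cross-multiplying, 1*4536 = 4536 < 31185 = 15*2079, so 1/2079 is smaller: the convergent 38/11 is closer to x than 83/24.

38/11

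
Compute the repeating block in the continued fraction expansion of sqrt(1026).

Write x_i = (sqrt(1026) + m_i)/d_i with (m_0, d_0) = (0, 1). a_0 = floor(sqrt(1026)) = 32, since 32^2 = 1024 <= 1026 < 1089 = 33^2.
Iterate m_{i+1} = d_i*a_i - m_i, d_{i+1} = (1026 - m_{i+1}^2)/d_i, a_{i+1} = floor((a_0 + m_{i+1})/d_{i+1}):
  m_1 = 1*32 - 0 = 32, d_1 = (1026 - 32^2)/1 = 2/1 = 2, a_1 = floor((32 + 32)/2) = 32.
  m_2 = 2*32 - 32 = 32, d_2 = (1026 - 32^2)/2 = 2/2 = 1, a_2 = floor((32 + 32)/1) = 64.
  m_3 = 1*64 - 32 = 32, d_3 = (1026 - 32^2)/1 = 2/1 = 2: (m_3, d_3) = (m_1, d_1) = (32, 2), so from here the quotients repeat a_1, a_2; the period length is 2.
Hence the expansion of sqrt(1026) is a_0 = 32 followed by the repeating block 32, 64 (period 2).

[32; (32, 64)]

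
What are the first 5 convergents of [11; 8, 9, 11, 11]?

11/1, 89/8, 812/73, 9021/811, 100043/8994

Using the convergent recurrence p_i = a_i*p_{i-1} + p_{i-2}, q_i = a_i*q_{i-1} + q_{i-2} with p_{-2}=0, p_{-1}=1, q_{-2}=1, q_{-1}=0:
  i=0: a_0=11, p_0 = 11*1 + 0 = 11, q_0 = 11*0 + 1 = 1.
  i=1: a_1=8, p_1 = 8*11 + 1 = 89, q_1 = 8*1 + 0 = 8.
  i=2: a_2=9, p_2 = 9*89 + 11 = 812, q_2 = 9*8 + 1 = 73.
  i=3: a_3=11, p_3 = 11*812 + 89 = 9021, q_3 = 11*73 + 8 = 811.
  i=4: a_4=11, p_4 = 11*9021 + 812 = 100043, q_4 = 11*811 + 73 = 8994.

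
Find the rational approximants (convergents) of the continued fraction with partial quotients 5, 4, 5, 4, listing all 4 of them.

5/1, 21/4, 110/21, 461/88

Using the convergent recurrence p_i = a_i*p_{i-1} + p_{i-2}, q_i = a_i*q_{i-1} + q_{i-2} with p_{-2}=0, p_{-1}=1, q_{-2}=1, q_{-1}=0:
  i=0: a_0=5, p_0 = 5*1 + 0 = 5, q_0 = 5*0 + 1 = 1.
  i=1: a_1=4, p_1 = 4*5 + 1 = 21, q_1 = 4*1 + 0 = 4.
  i=2: a_2=5, p_2 = 5*21 + 5 = 110, q_2 = 5*4 + 1 = 21.
  i=3: a_3=4, p_3 = 4*110 + 21 = 461, q_3 = 4*21 + 4 = 88.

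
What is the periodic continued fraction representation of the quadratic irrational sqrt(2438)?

Write x_i = (sqrt(2438) + m_i)/d_i with (m_0, d_0) = (0, 1). a_0 = floor(sqrt(2438)) = 49, since 49^2 = 2401 <= 2438 < 2500 = 50^2.
Iterate m_{i+1} = d_i*a_i - m_i, d_{i+1} = (2438 - m_{i+1}^2)/d_i, a_{i+1} = floor((a_0 + m_{i+1})/d_{i+1}):
  m_1 = 1*49 - 0 = 49, d_1 = (2438 - 49^2)/1 = 37/1 = 37, a_1 = floor((49 + 49)/37) = 2.
  m_2 = 37*2 - 49 = 25, d_2 = (2438 - 25^2)/37 = 1813/37 = 49, a_2 = floor((49 + 25)/49) = 1.
  m_3 = 49*1 - 25 = 24, d_3 = (2438 - 24^2)/49 = 1862/49 = 38, a_3 = floor((49 + 24)/38) = 1.
  m_4 = 38*1 - 24 = 14, d_4 = (2438 - 14^2)/38 = 2242/38 = 59, a_4 = floor((49 + 14)/59) = 1.
  m_5 = 59*1 - 14 = 45, d_5 = (2438 - 45^2)/59 = 413/59 = 7, a_5 = floor((49 + 45)/7) = 13.
  m_6 = 7*13 - 45 = 46, d_6 = (2438 - 46^2)/7 = 322/7 = 46, a_6 = floor((49 + 46)/46) = 2.
  m_7 = 46*2 - 46 = 46, d_7 = (2438 - 46^2)/46 = 322/46 = 7, a_7 = floor((49 + 46)/7) = 13.
  m_8 = 7*13 - 46 = 45, d_8 = (2438 - 45^2)/7 = 413/7 = 59, a_8 = floor((49 + 45)/59) = 1.
  m_9 = 59*1 - 45 = 14, d_9 = (2438 - 14^2)/59 = 2242/59 = 38, a_9 = floor((49 + 14)/38) = 1.
  m_10 = 38*1 - 14 = 24, d_10 = (2438 - 24^2)/38 = 1862/38 = 49, a_10 = floor((49 + 24)/49) = 1.
  m_11 = 49*1 - 24 = 25, d_11 = (2438 - 25^2)/49 = 1813/49 = 37, a_11 = floor((49 + 25)/37) = 2.
  m_12 = 37*2 - 25 = 49, d_12 = (2438 - 49^2)/37 = 37/37 = 1, a_12 = floor((49 + 49)/1) = 98.
  m_13 = 1*98 - 49 = 49, d_13 = (2438 - 49^2)/1 = 37/1 = 37: (m_13, d_13) = (m_1, d_1) = (49, 37), so from here the quotients repeat a_1, ..., a_12; the period length is 12.
Hence the expansion of sqrt(2438) is a_0 = 49 followed by the repeating block 2, 1, 1, 1, 13, 2, 13, 1, 1, 1, 2, 98 (period 12).

[49; (2, 1, 1, 1, 13, 2, 13, 1, 1, 1, 2, 98)]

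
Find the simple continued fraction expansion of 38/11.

[3; 2, 5]

Run the Euclidean algorithm on 38 and 11; the successive quotients are the partial quotients a_0, a_1, ... (each step inverts the fractional part left over by the previous one):
  38 = 3*11 + 5, so a_0 = 3.
  11 = 2*5 + 1, so a_1 = 2.
  5 = 5*1 + 0, so a_2 = 5.
The remainder reaches 0 after 3 divisions, so the expansion has 3 partial quotients, read off in order.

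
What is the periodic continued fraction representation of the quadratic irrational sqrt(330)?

[18; (6, 36)]

Write x_i = (sqrt(330) + m_i)/d_i with (m_0, d_0) = (0, 1). a_0 = floor(sqrt(330)) = 18, since 18^2 = 324 <= 330 < 361 = 19^2.
Iterate m_{i+1} = d_i*a_i - m_i, d_{i+1} = (330 - m_{i+1}^2)/d_i, a_{i+1} = floor((a_0 + m_{i+1})/d_{i+1}):
  m_1 = 1*18 - 0 = 18, d_1 = (330 - 18^2)/1 = 6/1 = 6, a_1 = floor((18 + 18)/6) = 6.
  m_2 = 6*6 - 18 = 18, d_2 = (330 - 18^2)/6 = 6/6 = 1, a_2 = floor((18 + 18)/1) = 36.
  m_3 = 1*36 - 18 = 18, d_3 = (330 - 18^2)/1 = 6/1 = 6: (m_3, d_3) = (m_1, d_1) = (18, 6), so from here the quotients repeat a_1, a_2; the period length is 2.
Hence the expansion of sqrt(330) is a_0 = 18 followed by the repeating block 6, 36 (period 2).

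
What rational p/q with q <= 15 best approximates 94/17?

83/15

Expand x = 94/17 as a continued fraction with the Euclidean algorithm:
  94 = 5*17 + 9, so a_0 = 5.
  17 = 1*9 + 8, so a_1 = 1.
  9 = 1*8 + 1, so a_2 = 1.
  8 = 8*1 + 0, so a_3 = 8.
so x = [5; 1, 1, 8].
Convergents (p_i = a_i*p_{i-1} + p_{i-2}, q_i = a_i*q_{i-1} + q_{i-2} with p_{-2}=0, p_{-1}=1, q_{-2}=1, q_{-1}=0), until the denominator exceeds 15:
  i=0: a_0=5, p_0 = 5*1 + 0 = 5, q_0 = 5*0 + 1 = 1.
  i=1: a_1=1, p_1 = 1*5 + 1 = 6, q_1 = 1*1 + 0 = 1.
  i=2: a_2=1, p_2 = 1*6 + 5 = 11, q_2 = 1*1 + 1 = 2.
  i=3: a_3=8, p_3 = 8*11 + 6 = 94, q_3 = 8*2 + 1 = 17.
q_3 = 17 > 15, so the last convergent with denominator <= 15 is p_2/q_2 = 11/2.
The closest fraction with denominator <= 15 is either p_2/q_2 or the intermediate fraction (k*p_2 + p_1)/(k*q_2 + q_1) with the largest k >= 1 whose denominator stays <= 15; these approach x as k grows, and every other convergent or intermediate fraction in range is farther away.
Largest k: floor((15 - q_1)/q_2) = floor((15 - 1)/2) = 7.
That gives (7*11 + 6)/(7*2 + 1) = 83/15.
Compare the errors: |x - 11/2| = |94*2 - 11*17|/(17*2) = 1/34, and |x - 83/15| = |94*15 - 83*17|/(17*15) = 1/255.
Cross-multiplying, 1*34 = 34 < 255 = 1*255, so 1/255 is smaller: the intermediate fraction 83/15 is closer to x than 11/2.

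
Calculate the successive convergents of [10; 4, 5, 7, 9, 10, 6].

10/1, 41/4, 215/21, 1546/151, 14129/1380, 142836/13951, 871145/85086

Using the convergent recurrence p_i = a_i*p_{i-1} + p_{i-2}, q_i = a_i*q_{i-1} + q_{i-2} with p_{-2}=0, p_{-1}=1, q_{-2}=1, q_{-1}=0:
  i=0: a_0=10, p_0 = 10*1 + 0 = 10, q_0 = 10*0 + 1 = 1.
  i=1: a_1=4, p_1 = 4*10 + 1 = 41, q_1 = 4*1 + 0 = 4.
  i=2: a_2=5, p_2 = 5*41 + 10 = 215, q_2 = 5*4 + 1 = 21.
  i=3: a_3=7, p_3 = 7*215 + 41 = 1546, q_3 = 7*21 + 4 = 151.
  i=4: a_4=9, p_4 = 9*1546 + 215 = 14129, q_4 = 9*151 + 21 = 1380.
  i=5: a_5=10, p_5 = 10*14129 + 1546 = 142836, q_5 = 10*1380 + 151 = 13951.
  i=6: a_6=6, p_6 = 6*142836 + 14129 = 871145, q_6 = 6*13951 + 1380 = 85086.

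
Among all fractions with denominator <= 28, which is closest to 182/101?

9/5

Expand x = 182/101 as a continued fraction with the Euclidean algorithm:
  182 = 1*101 + 81, so a_0 = 1.
  101 = 1*81 + 20, so a_1 = 1.
  81 = 4*20 + 1, so a_2 = 4.
  20 = 20*1 + 0, so a_3 = 20.
so x = [1; 1, 4, 20].
Convergents (p_i = a_i*p_{i-1} + p_{i-2}, q_i = a_i*q_{i-1} + q_{i-2} with p_{-2}=0, p_{-1}=1, q_{-2}=1, q_{-1}=0), until the denominator exceeds 28:
  i=0: a_0=1, p_0 = 1*1 + 0 = 1, q_0 = 1*0 + 1 = 1.
  i=1: a_1=1, p_1 = 1*1 + 1 = 2, q_1 = 1*1 + 0 = 1.
  i=2: a_2=4, p_2 = 4*2 + 1 = 9, q_2 = 4*1 + 1 = 5.
  i=3: a_3=20, p_3 = 20*9 + 2 = 182, q_3 = 20*5 + 1 = 101.
q_3 = 101 > 28, so the last convergent with denominator <= 28 is p_2/q_2 = 9/5.
The closest fraction with denominator <= 28 is either p_2/q_2 or the intermediate fraction (k*p_2 + p_1)/(k*q_2 + q_1) with the largest k >= 1 whose denominator stays <= 28; these approach x as k grows, and every other convergent or intermediate fraction in range is farther away.
Largest k: floor((28 - q_1)/q_2) = floor((28 - 1)/5) = 5.
That gives (5*9 + 2)/(5*5 + 1) = 47/26.
Compare the errors: |x - 9/5| = |182*5 - 9*101|/(101*5) = 1/505, and |x - 47/26| = |182*26 - 47*101|/(101*26) = 15/2626.
Cross-multiplying, 1*2626 = 2626 < 7575 = 15*505, so 1/505 is smaller: the convergent 9/5 is closer to x than 47/26.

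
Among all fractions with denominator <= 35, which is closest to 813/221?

103/28

Expand x = 813/221 as a continued fraction with the Euclidean algorithm:
  813 = 3*221 + 150, so a_0 = 3.
  221 = 1*150 + 71, so a_1 = 1.
  150 = 2*71 + 8, so a_2 = 2.
  71 = 8*8 + 7, so a_3 = 8.
  8 = 1*7 + 1, so a_4 = 1.
  7 = 7*1 + 0, so a_5 = 7.
so x = [3; 1, 2, 8, 1, 7].
Convergents (p_i = a_i*p_{i-1} + p_{i-2}, q_i = a_i*q_{i-1} + q_{i-2} with p_{-2}=0, p_{-1}=1, q_{-2}=1, q_{-1}=0), until the denominator exceeds 35:
  i=0: a_0=3, p_0 = 3*1 + 0 = 3, q_0 = 3*0 + 1 = 1.
  i=1: a_1=1, p_1 = 1*3 + 1 = 4, q_1 = 1*1 + 0 = 1.
  i=2: a_2=2, p_2 = 2*4 + 3 = 11, q_2 = 2*1 + 1 = 3.
  i=3: a_3=8, p_3 = 8*11 + 4 = 92, q_3 = 8*3 + 1 = 25.
  i=4: a_4=1, p_4 = 1*92 + 11 = 103, q_4 = 1*25 + 3 = 28.
  i=5: a_5=7, p_5 = 7*103 + 92 = 813, q_5 = 7*28 + 25 = 221.
q_5 = 221 > 35, so the last convergent with denominator <= 35 is p_4/q_4 = 103/28.
The closest fraction with denominator <= 35 is either p_4/q_4 or the intermediate fraction (k*p_4 + p_3)/(k*q_4 + q_3) with the largest k >= 1 whose denominator stays <= 35; these approach x as k grows, and every other convergent or intermediate fraction in range is farther away.
Largest k: floor((35 - q_3)/q_4) = floor((35 - 25)/28) = 0.
Since k = 0, no intermediate fraction beyond p_4/q_4 has denominator <= 35, so the convergent 103/28 is the closest (its error is |813*28 - 103*221|/(221*28) = 1/6188).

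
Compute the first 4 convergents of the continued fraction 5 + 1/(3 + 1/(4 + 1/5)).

5/1, 16/3, 69/13, 361/68

Using the convergent recurrence p_i = a_i*p_{i-1} + p_{i-2}, q_i = a_i*q_{i-1} + q_{i-2} with p_{-2}=0, p_{-1}=1, q_{-2}=1, q_{-1}=0:
  i=0: a_0=5, p_0 = 5*1 + 0 = 5, q_0 = 5*0 + 1 = 1.
  i=1: a_1=3, p_1 = 3*5 + 1 = 16, q_1 = 3*1 + 0 = 3.
  i=2: a_2=4, p_2 = 4*16 + 5 = 69, q_2 = 4*3 + 1 = 13.
  i=3: a_3=5, p_3 = 5*69 + 16 = 361, q_3 = 5*13 + 3 = 68.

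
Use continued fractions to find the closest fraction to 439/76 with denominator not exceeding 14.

Expand x = 439/76 as a continued fraction with the Euclidean algorithm:
  439 = 5*76 + 59, so a_0 = 5.
  76 = 1*59 + 17, so a_1 = 1.
  59 = 3*17 + 8, so a_2 = 3.
  17 = 2*8 + 1, so a_3 = 2.
  8 = 8*1 + 0, so a_4 = 8.
so x = [5; 1, 3, 2, 8].
Convergents (p_i = a_i*p_{i-1} + p_{i-2}, q_i = a_i*q_{i-1} + q_{i-2} with p_{-2}=0, p_{-1}=1, q_{-2}=1, q_{-1}=0), until the denominator exceeds 14:
  i=0: a_0=5, p_0 = 5*1 + 0 = 5, q_0 = 5*0 + 1 = 1.
  i=1: a_1=1, p_1 = 1*5 + 1 = 6, q_1 = 1*1 + 0 = 1.
  i=2: a_2=3, p_2 = 3*6 + 5 = 23, q_2 = 3*1 + 1 = 4.
  i=3: a_3=2, p_3 = 2*23 + 6 = 52, q_3 = 2*4 + 1 = 9.
  i=4: a_4=8, p_4 = 8*52 + 23 = 439, q_4 = 8*9 + 4 = 76.
q_4 = 76 > 14, so the last convergent with denominator <= 14 is p_3/q_3 = 52/9.
The closest fraction with denominator <= 14 is either p_3/q_3 or the intermediate fraction (k*p_3 + p_2)/(k*q_3 + q_2) with the largest k >= 1 whose denominator stays <= 14; these approach x as k grows, and every other convergent or intermediate fraction in range is farther away.
Largest k: floor((14 - q_2)/q_3) = floor((14 - 4)/9) = 1.
That gives (1*52 + 23)/(1*9 + 4) = 75/13.
Compare the errors: |x - 52/9| = |439*9 - 52*76|/(76*9) = 1/684, and |x - 75/13| = |439*13 - 75*76|/(76*13) = 7/988.
Cross-multiplying, 1*988 = 988 < 4788 = 7*684, so 1/684 is smaller: the convergent 52/9 is closer to x than 75/13.

52/9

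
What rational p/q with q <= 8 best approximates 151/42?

Expand x = 151/42 as a continued fraction with the Euclidean algorithm:
  151 = 3*42 + 25, so a_0 = 3.
  42 = 1*25 + 17, so a_1 = 1.
  25 = 1*17 + 8, so a_2 = 1.
  17 = 2*8 + 1, so a_3 = 2.
  8 = 8*1 + 0, so a_4 = 8.
so x = [3; 1, 1, 2, 8].
Convergents (p_i = a_i*p_{i-1} + p_{i-2}, q_i = a_i*q_{i-1} + q_{i-2} with p_{-2}=0, p_{-1}=1, q_{-2}=1, q_{-1}=0), until the denominator exceeds 8:
  i=0: a_0=3, p_0 = 3*1 + 0 = 3, q_0 = 3*0 + 1 = 1.
  i=1: a_1=1, p_1 = 1*3 + 1 = 4, q_1 = 1*1 + 0 = 1.
  i=2: a_2=1, p_2 = 1*4 + 3 = 7, q_2 = 1*1 + 1 = 2.
  i=3: a_3=2, p_3 = 2*7 + 4 = 18, q_3 = 2*2 + 1 = 5.
  i=4: a_4=8, p_4 = 8*18 + 7 = 151, q_4 = 8*5 + 2 = 42.
q_4 = 42 > 8, so the last convergent with denominator <= 8 is p_3/q_3 = 18/5.
The closest fraction with denominator <= 8 is either p_3/q_3 or the intermediate fraction (k*p_3 + p_2)/(k*q_3 + q_2) with the largest k >= 1 whose denominator stays <= 8; these approach x as k grows, and every other convergent or intermediate fraction in range is farther away.
Largest k: floor((8 - q_2)/q_3) = floor((8 - 2)/5) = 1.
That gives (1*18 + 7)/(1*5 + 2) = 25/7.
Compare the errors: |x - 18/5| = |151*5 - 18*42|/(42*5) = 1/210, and |x - 25/7| = |151*7 - 25*42|/(42*7) = 7/294.
Cross-multiplying, 1*294 = 294 < 1470 = 7*210, so 1/210 is smaller: the convergent 18/5 is closer to x than 25/7.

18/5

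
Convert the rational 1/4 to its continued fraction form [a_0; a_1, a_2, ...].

[0; 4]

Run the Euclidean algorithm on 1 and 4; the successive quotients are the partial quotients a_0, a_1, ... (each step inverts the fractional part left over by the previous one):
  1 = 0*4 + 1, so a_0 = 0.
  4 = 4*1 + 0, so a_1 = 4.
The remainder reaches 0 after 2 divisions, so the expansion has 2 partial quotients, read off in order.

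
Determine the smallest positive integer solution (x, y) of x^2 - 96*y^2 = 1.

(x, y) = (49, 5)

First expand sqrt(96) as a continued fraction. With x_i = (sqrt(96) + m_i)/d_i and (m_0, d_0) = (0, 1): a_0 = floor(sqrt(96)) = 9, since 9^2 = 81 <= 96 < 100 = 10^2.
Iterate m_{i+1} = d_i*a_i - m_i, d_{i+1} = (96 - m_{i+1}^2)/d_i, a_{i+1} = floor((a_0 + m_{i+1})/d_{i+1}):
  m_1 = 1*9 - 0 = 9, d_1 = (96 - 9^2)/1 = 15/1 = 15, a_1 = floor((9 + 9)/15) = 1.
  m_2 = 15*1 - 9 = 6, d_2 = (96 - 6^2)/15 = 60/15 = 4, a_2 = floor((9 + 6)/4) = 3.
  m_3 = 4*3 - 6 = 6, d_3 = (96 - 6^2)/4 = 60/4 = 15, a_3 = floor((9 + 6)/15) = 1.
  m_4 = 15*1 - 6 = 9, d_4 = (96 - 9^2)/15 = 15/15 = 1, a_4 = floor((9 + 9)/1) = 18.
  m_5 = 1*18 - 9 = 9, d_5 = (96 - 9^2)/1 = 15/1 = 15: (m_5, d_5) = (m_1, d_1) = (9, 15), so from here the quotients repeat a_1, ..., a_4; the period length is 4.
So sqrt(96) = [9; (1, 3, 1, 18)] with period length k = 4.
k is even, so the fundamental solution of x^2 - 96y^2 = 1 is (p_{k-1}, q_{k-1}) = (p_3, q_3); compute convergents through index 3.
Convergents (p_i = a_i*p_{i-1} + p_{i-2}, q_i = a_i*q_{i-1} + q_{i-2} with p_{-2}=0, p_{-1}=1, q_{-2}=1, q_{-1}=0):
  i=0: a_0=9, p_0 = 9*1 + 0 = 9, q_0 = 9*0 + 1 = 1.
  i=1: a_1=1, p_1 = 1*9 + 1 = 10, q_1 = 1*1 + 0 = 1.
  i=2: a_2=3, p_2 = 3*10 + 9 = 39, q_2 = 3*1 + 1 = 4.
  i=3: a_3=1, p_3 = 1*39 + 10 = 49, q_3 = 1*4 + 1 = 5.
Check: 49^2 - 96*5^2 = 2401 - 2400 = 1, so (x, y) = (49, 5) solves the equation, and by the theorem it is the least positive solution.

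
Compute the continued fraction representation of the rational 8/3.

[2; 1, 2]

Run the Euclidean algorithm on 8 and 3; the successive quotients are the partial quotients a_0, a_1, ... (each step inverts the fractional part left over by the previous one):
  8 = 2*3 + 2, so a_0 = 2.
  3 = 1*2 + 1, so a_1 = 1.
  2 = 2*1 + 0, so a_2 = 2.
The remainder reaches 0 after 3 divisions, so the expansion has 3 partial quotients, read off in order.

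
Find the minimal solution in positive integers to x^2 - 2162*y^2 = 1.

(x, y) = (93, 2)

First expand sqrt(2162) as a continued fraction. With x_i = (sqrt(2162) + m_i)/d_i and (m_0, d_0) = (0, 1): a_0 = floor(sqrt(2162)) = 46, since 46^2 = 2116 <= 2162 < 2209 = 47^2.
Iterate m_{i+1} = d_i*a_i - m_i, d_{i+1} = (2162 - m_{i+1}^2)/d_i, a_{i+1} = floor((a_0 + m_{i+1})/d_{i+1}):
  m_1 = 1*46 - 0 = 46, d_1 = (2162 - 46^2)/1 = 46/1 = 46, a_1 = floor((46 + 46)/46) = 2.
  m_2 = 46*2 - 46 = 46, d_2 = (2162 - 46^2)/46 = 46/46 = 1, a_2 = floor((46 + 46)/1) = 92.
  m_3 = 1*92 - 46 = 46, d_3 = (2162 - 46^2)/1 = 46/1 = 46: (m_3, d_3) = (m_1, d_1) = (46, 46), so from here the quotients repeat a_1, a_2; the period length is 2.
So sqrt(2162) = [46; (2, 92)] with period length k = 2.
k is even, so the fundamental solution of x^2 - 2162y^2 = 1 is (p_{k-1}, q_{k-1}) = (p_1, q_1); compute convergents through index 1.
Convergents (p_i = a_i*p_{i-1} + p_{i-2}, q_i = a_i*q_{i-1} + q_{i-2} with p_{-2}=0, p_{-1}=1, q_{-2}=1, q_{-1}=0):
  i=0: a_0=46, p_0 = 46*1 + 0 = 46, q_0 = 46*0 + 1 = 1.
  i=1: a_1=2, p_1 = 2*46 + 1 = 93, q_1 = 2*1 + 0 = 2.
Check: 93^2 - 2162*2^2 = 8649 - 8648 = 1, so (x, y) = (93, 2) solves the equation, and by the theorem it is the least positive solution.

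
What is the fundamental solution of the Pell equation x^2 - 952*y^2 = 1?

First expand sqrt(952) as a continued fraction. With x_i = (sqrt(952) + m_i)/d_i and (m_0, d_0) = (0, 1): a_0 = floor(sqrt(952)) = 30, since 30^2 = 900 <= 952 < 961 = 31^2.
Iterate m_{i+1} = d_i*a_i - m_i, d_{i+1} = (952 - m_{i+1}^2)/d_i, a_{i+1} = floor((a_0 + m_{i+1})/d_{i+1}):
  m_1 = 1*30 - 0 = 30, d_1 = (952 - 30^2)/1 = 52/1 = 52, a_1 = floor((30 + 30)/52) = 1.
  m_2 = 52*1 - 30 = 22, d_2 = (952 - 22^2)/52 = 468/52 = 9, a_2 = floor((30 + 22)/9) = 5.
  m_3 = 9*5 - 22 = 23, d_3 = (952 - 23^2)/9 = 423/9 = 47, a_3 = floor((30 + 23)/47) = 1.
  m_4 = 47*1 - 23 = 24, d_4 = (952 - 24^2)/47 = 376/47 = 8, a_4 = floor((30 + 24)/8) = 6.
  m_5 = 8*6 - 24 = 24, d_5 = (952 - 24^2)/8 = 376/8 = 47, a_5 = floor((30 + 24)/47) = 1.
  m_6 = 47*1 - 24 = 23, d_6 = (952 - 23^2)/47 = 423/47 = 9, a_6 = floor((30 + 23)/9) = 5.
  m_7 = 9*5 - 23 = 22, d_7 = (952 - 22^2)/9 = 468/9 = 52, a_7 = floor((30 + 22)/52) = 1.
  m_8 = 52*1 - 22 = 30, d_8 = (952 - 30^2)/52 = 52/52 = 1, a_8 = floor((30 + 30)/1) = 60.
  m_9 = 1*60 - 30 = 30, d_9 = (952 - 30^2)/1 = 52/1 = 52: (m_9, d_9) = (m_1, d_1) = (30, 52), so from here the quotients repeat a_1, ..., a_8; the period length is 8.
So sqrt(952) = [30; (1, 5, 1, 6, 1, 5, 1, 60)] with period length k = 8.
k is even, so the fundamental solution of x^2 - 952y^2 = 1 is (p_{k-1}, q_{k-1}) = (p_7, q_7); compute convergents through index 7.
Convergents (p_i = a_i*p_{i-1} + p_{i-2}, q_i = a_i*q_{i-1} + q_{i-2} with p_{-2}=0, p_{-1}=1, q_{-2}=1, q_{-1}=0):
  i=0: a_0=30, p_0 = 30*1 + 0 = 30, q_0 = 30*0 + 1 = 1.
  i=1: a_1=1, p_1 = 1*30 + 1 = 31, q_1 = 1*1 + 0 = 1.
  i=2: a_2=5, p_2 = 5*31 + 30 = 185, q_2 = 5*1 + 1 = 6.
  i=3: a_3=1, p_3 = 1*185 + 31 = 216, q_3 = 1*6 + 1 = 7.
  i=4: a_4=6, p_4 = 6*216 + 185 = 1481, q_4 = 6*7 + 6 = 48.
  i=5: a_5=1, p_5 = 1*1481 + 216 = 1697, q_5 = 1*48 + 7 = 55.
  i=6: a_6=5, p_6 = 5*1697 + 1481 = 9966, q_6 = 5*55 + 48 = 323.
  i=7: a_7=1, p_7 = 1*9966 + 1697 = 11663, q_7 = 1*323 + 55 = 378.
Check: 11663^2 - 952*378^2 = 136025569 - 136025568 = 1, so (x, y) = (11663, 378) solves the equation, and by the theorem it is the least positive solution.

(x, y) = (11663, 378)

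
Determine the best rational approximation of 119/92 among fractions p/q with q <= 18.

Expand x = 119/92 as a continued fraction with the Euclidean algorithm:
  119 = 1*92 + 27, so a_0 = 1.
  92 = 3*27 + 11, so a_1 = 3.
  27 = 2*11 + 5, so a_2 = 2.
  11 = 2*5 + 1, so a_3 = 2.
  5 = 5*1 + 0, so a_4 = 5.
so x = [1; 3, 2, 2, 5].
Convergents (p_i = a_i*p_{i-1} + p_{i-2}, q_i = a_i*q_{i-1} + q_{i-2} with p_{-2}=0, p_{-1}=1, q_{-2}=1, q_{-1}=0), until the denominator exceeds 18:
  i=0: a_0=1, p_0 = 1*1 + 0 = 1, q_0 = 1*0 + 1 = 1.
  i=1: a_1=3, p_1 = 3*1 + 1 = 4, q_1 = 3*1 + 0 = 3.
  i=2: a_2=2, p_2 = 2*4 + 1 = 9, q_2 = 2*3 + 1 = 7.
  i=3: a_3=2, p_3 = 2*9 + 4 = 22, q_3 = 2*7 + 3 = 17.
  i=4: a_4=5, p_4 = 5*22 + 9 = 119, q_4 = 5*17 + 7 = 92.
q_4 = 92 > 18, so the last convergent with denominator <= 18 is p_3/q_3 = 22/17.
The closest fraction with denominator <= 18 is either p_3/q_3 or the intermediate fraction (k*p_3 + p_2)/(k*q_3 + q_2) with the largest k >= 1 whose denominator stays <= 18; these approach x as k grows, and every other convergent or intermediate fraction in range is farther away.
Largest k: floor((18 - q_2)/q_3) = floor((18 - 7)/17) = 0.
Since k = 0, no intermediate fraction beyond p_3/q_3 has denominator <= 18, so the convergent 22/17 is the closest (its error is |119*17 - 22*92|/(92*17) = 1/1564).

22/17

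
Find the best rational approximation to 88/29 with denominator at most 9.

3/1

Expand x = 88/29 as a continued fraction with the Euclidean algorithm:
  88 = 3*29 + 1, so a_0 = 3.
  29 = 29*1 + 0, so a_1 = 29.
so x = [3; 29].
Convergents (p_i = a_i*p_{i-1} + p_{i-2}, q_i = a_i*q_{i-1} + q_{i-2} with p_{-2}=0, p_{-1}=1, q_{-2}=1, q_{-1}=0), until the denominator exceeds 9:
  i=0: a_0=3, p_0 = 3*1 + 0 = 3, q_0 = 3*0 + 1 = 1.
  i=1: a_1=29, p_1 = 29*3 + 1 = 88, q_1 = 29*1 + 0 = 29.
q_1 = 29 > 9, so the last convergent with denominator <= 9 is p_0/q_0 = 3/1.
The closest fraction with denominator <= 9 is either p_0/q_0 or the intermediate fraction (k*p_0 + p_{-1})/(k*q_0 + q_{-1}) with the largest k >= 1 whose denominator stays <= 9; these approach x as k grows, and every other convergent or intermediate fraction in range is farther away.
Largest k: floor((9 - q_{-1})/q_0) = floor((9 - 0)/1) = 9 (using the seeds p_{-1} = 1, q_{-1} = 0).
That gives (9*3 + 1)/(9*1 + 0) = 28/9.
Compare the errors: |x - 3/1| = |88*1 - 3*29|/(29*1) = 1/29, and |x - 28/9| = |88*9 - 28*29|/(29*9) = 20/261.
Cross-multiplying, 1*261 = 261 < 580 = 20*29, so 1/29 is smaller: the convergent 3/1 is closer to x than 28/9.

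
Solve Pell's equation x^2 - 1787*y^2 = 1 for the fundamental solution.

(x, y) = (216226, 5115)

First expand sqrt(1787) as a continued fraction. With x_i = (sqrt(1787) + m_i)/d_i and (m_0, d_0) = (0, 1): a_0 = floor(sqrt(1787)) = 42, since 42^2 = 1764 <= 1787 < 1849 = 43^2.
Iterate m_{i+1} = d_i*a_i - m_i, d_{i+1} = (1787 - m_{i+1}^2)/d_i, a_{i+1} = floor((a_0 + m_{i+1})/d_{i+1}):
  m_1 = 1*42 - 0 = 42, d_1 = (1787 - 42^2)/1 = 23/1 = 23, a_1 = floor((42 + 42)/23) = 3.
  m_2 = 23*3 - 42 = 27, d_2 = (1787 - 27^2)/23 = 1058/23 = 46, a_2 = floor((42 + 27)/46) = 1.
  m_3 = 46*1 - 27 = 19, d_3 = (1787 - 19^2)/46 = 1426/46 = 31, a_3 = floor((42 + 19)/31) = 1.
  m_4 = 31*1 - 19 = 12, d_4 = (1787 - 12^2)/31 = 1643/31 = 53, a_4 = floor((42 + 12)/53) = 1.
  m_5 = 53*1 - 12 = 41, d_5 = (1787 - 41^2)/53 = 106/53 = 2, a_5 = floor((42 + 41)/2) = 41.
  m_6 = 2*41 - 41 = 41, d_6 = (1787 - 41^2)/2 = 106/2 = 53, a_6 = floor((42 + 41)/53) = 1.
  m_7 = 53*1 - 41 = 12, d_7 = (1787 - 12^2)/53 = 1643/53 = 31, a_7 = floor((42 + 12)/31) = 1.
  m_8 = 31*1 - 12 = 19, d_8 = (1787 - 19^2)/31 = 1426/31 = 46, a_8 = floor((42 + 19)/46) = 1.
  m_9 = 46*1 - 19 = 27, d_9 = (1787 - 27^2)/46 = 1058/46 = 23, a_9 = floor((42 + 27)/23) = 3.
  m_10 = 23*3 - 27 = 42, d_10 = (1787 - 42^2)/23 = 23/23 = 1, a_10 = floor((42 + 42)/1) = 84.
  m_11 = 1*84 - 42 = 42, d_11 = (1787 - 42^2)/1 = 23/1 = 23: (m_11, d_11) = (m_1, d_1) = (42, 23), so from here the quotients repeat a_1, ..., a_10; the period length is 10.
So sqrt(1787) = [42; (3, 1, 1, 1, 41, 1, 1, 1, 3, 84)] with period length k = 10.
k is even, so the fundamental solution of x^2 - 1787y^2 = 1 is (p_{k-1}, q_{k-1}) = (p_9, q_9); compute convergents through index 9.
Convergents (p_i = a_i*p_{i-1} + p_{i-2}, q_i = a_i*q_{i-1} + q_{i-2} with p_{-2}=0, p_{-1}=1, q_{-2}=1, q_{-1}=0):
  i=0: a_0=42, p_0 = 42*1 + 0 = 42, q_0 = 42*0 + 1 = 1.
  i=1: a_1=3, p_1 = 3*42 + 1 = 127, q_1 = 3*1 + 0 = 3.
  i=2: a_2=1, p_2 = 1*127 + 42 = 169, q_2 = 1*3 + 1 = 4.
  i=3: a_3=1, p_3 = 1*169 + 127 = 296, q_3 = 1*4 + 3 = 7.
  i=4: a_4=1, p_4 = 1*296 + 169 = 465, q_4 = 1*7 + 4 = 11.
  i=5: a_5=41, p_5 = 41*465 + 296 = 19361, q_5 = 41*11 + 7 = 458.
  i=6: a_6=1, p_6 = 1*19361 + 465 = 19826, q_6 = 1*458 + 11 = 469.
  i=7: a_7=1, p_7 = 1*19826 + 19361 = 39187, q_7 = 1*469 + 458 = 927.
  i=8: a_8=1, p_8 = 1*39187 + 19826 = 59013, q_8 = 1*927 + 469 = 1396.
  i=9: a_9=3, p_9 = 3*59013 + 39187 = 216226, q_9 = 3*1396 + 927 = 5115.
Check: 216226^2 - 1787*5115^2 = 46753683076 - 46753683075 = 1, so (x, y) = (216226, 5115) solves the equation, and by the theorem it is the least positive solution.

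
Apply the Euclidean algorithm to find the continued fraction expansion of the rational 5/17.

[0; 3, 2, 2]

Run the Euclidean algorithm on 5 and 17; the successive quotients are the partial quotients a_0, a_1, ... (each step inverts the fractional part left over by the previous one):
  5 = 0*17 + 5, so a_0 = 0.
  17 = 3*5 + 2, so a_1 = 3.
  5 = 2*2 + 1, so a_2 = 2.
  2 = 2*1 + 0, so a_3 = 2.
The remainder reaches 0 after 4 divisions, so the expansion has 4 partial quotients, read off in order.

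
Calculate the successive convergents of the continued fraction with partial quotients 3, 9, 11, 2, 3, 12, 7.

Using the convergent recurrence p_i = a_i*p_{i-1} + p_{i-2}, q_i = a_i*q_{i-1} + q_{i-2} with p_{-2}=0, p_{-1}=1, q_{-2}=1, q_{-1}=0:
  i=0: a_0=3, p_0 = 3*1 + 0 = 3, q_0 = 3*0 + 1 = 1.
  i=1: a_1=9, p_1 = 9*3 + 1 = 28, q_1 = 9*1 + 0 = 9.
  i=2: a_2=11, p_2 = 11*28 + 3 = 311, q_2 = 11*9 + 1 = 100.
  i=3: a_3=2, p_3 = 2*311 + 28 = 650, q_3 = 2*100 + 9 = 209.
  i=4: a_4=3, p_4 = 3*650 + 311 = 2261, q_4 = 3*209 + 100 = 727.
  i=5: a_5=12, p_5 = 12*2261 + 650 = 27782, q_5 = 12*727 + 209 = 8933.
  i=6: a_6=7, p_6 = 7*27782 + 2261 = 196735, q_6 = 7*8933 + 727 = 63258.

3/1, 28/9, 311/100, 650/209, 2261/727, 27782/8933, 196735/63258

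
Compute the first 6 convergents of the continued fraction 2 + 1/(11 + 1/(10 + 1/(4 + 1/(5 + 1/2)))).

2/1, 23/11, 232/111, 951/455, 4987/2386, 10925/5227

Using the convergent recurrence p_i = a_i*p_{i-1} + p_{i-2}, q_i = a_i*q_{i-1} + q_{i-2} with p_{-2}=0, p_{-1}=1, q_{-2}=1, q_{-1}=0:
  i=0: a_0=2, p_0 = 2*1 + 0 = 2, q_0 = 2*0 + 1 = 1.
  i=1: a_1=11, p_1 = 11*2 + 1 = 23, q_1 = 11*1 + 0 = 11.
  i=2: a_2=10, p_2 = 10*23 + 2 = 232, q_2 = 10*11 + 1 = 111.
  i=3: a_3=4, p_3 = 4*232 + 23 = 951, q_3 = 4*111 + 11 = 455.
  i=4: a_4=5, p_4 = 5*951 + 232 = 4987, q_4 = 5*455 + 111 = 2386.
  i=5: a_5=2, p_5 = 2*4987 + 951 = 10925, q_5 = 2*2386 + 455 = 5227.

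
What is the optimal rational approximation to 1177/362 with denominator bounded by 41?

13/4

Expand x = 1177/362 as a continued fraction with the Euclidean algorithm:
  1177 = 3*362 + 91, so a_0 = 3.
  362 = 3*91 + 89, so a_1 = 3.
  91 = 1*89 + 2, so a_2 = 1.
  89 = 44*2 + 1, so a_3 = 44.
  2 = 2*1 + 0, so a_4 = 2.
so x = [3; 3, 1, 44, 2].
Convergents (p_i = a_i*p_{i-1} + p_{i-2}, q_i = a_i*q_{i-1} + q_{i-2} with p_{-2}=0, p_{-1}=1, q_{-2}=1, q_{-1}=0), until the denominator exceeds 41:
  i=0: a_0=3, p_0 = 3*1 + 0 = 3, q_0 = 3*0 + 1 = 1.
  i=1: a_1=3, p_1 = 3*3 + 1 = 10, q_1 = 3*1 + 0 = 3.
  i=2: a_2=1, p_2 = 1*10 + 3 = 13, q_2 = 1*3 + 1 = 4.
  i=3: a_3=44, p_3 = 44*13 + 10 = 582, q_3 = 44*4 + 3 = 179.
q_3 = 179 > 41, so the last convergent with denominator <= 41 is p_2/q_2 = 13/4.
The closest fraction with denominator <= 41 is either p_2/q_2 or the intermediate fraction (k*p_2 + p_1)/(k*q_2 + q_1) with the largest k >= 1 whose denominator stays <= 41; these approach x as k grows, and every other convergent or intermediate fraction in range is farther away.
Largest k: floor((41 - q_1)/q_2) = floor((41 - 3)/4) = 9.
That gives (9*13 + 10)/(9*4 + 3) = 127/39.
Compare the errors: |x - 13/4| = |1177*4 - 13*362|/(362*4) = 2/1448, and |x - 127/39| = |1177*39 - 127*362|/(362*39) = 71/14118.
Cross-multiplying, 2*14118 = 28236 < 102808 = 71*1448, so 2/1448 is smaller: the convergent 13/4 is closer to x than 127/39.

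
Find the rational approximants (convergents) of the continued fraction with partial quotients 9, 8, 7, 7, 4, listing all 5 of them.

Using the convergent recurrence p_i = a_i*p_{i-1} + p_{i-2}, q_i = a_i*q_{i-1} + q_{i-2} with p_{-2}=0, p_{-1}=1, q_{-2}=1, q_{-1}=0:
  i=0: a_0=9, p_0 = 9*1 + 0 = 9, q_0 = 9*0 + 1 = 1.
  i=1: a_1=8, p_1 = 8*9 + 1 = 73, q_1 = 8*1 + 0 = 8.
  i=2: a_2=7, p_2 = 7*73 + 9 = 520, q_2 = 7*8 + 1 = 57.
  i=3: a_3=7, p_3 = 7*520 + 73 = 3713, q_3 = 7*57 + 8 = 407.
  i=4: a_4=4, p_4 = 4*3713 + 520 = 15372, q_4 = 4*407 + 57 = 1685.

9/1, 73/8, 520/57, 3713/407, 15372/1685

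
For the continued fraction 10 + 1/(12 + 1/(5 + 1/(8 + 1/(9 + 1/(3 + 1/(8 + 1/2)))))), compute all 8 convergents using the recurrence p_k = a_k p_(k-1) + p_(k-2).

Using the convergent recurrence p_i = a_i*p_{i-1} + p_{i-2}, q_i = a_i*q_{i-1} + q_{i-2} with p_{-2}=0, p_{-1}=1, q_{-2}=1, q_{-1}=0:
  i=0: a_0=10, p_0 = 10*1 + 0 = 10, q_0 = 10*0 + 1 = 1.
  i=1: a_1=12, p_1 = 12*10 + 1 = 121, q_1 = 12*1 + 0 = 12.
  i=2: a_2=5, p_2 = 5*121 + 10 = 615, q_2 = 5*12 + 1 = 61.
  i=3: a_3=8, p_3 = 8*615 + 121 = 5041, q_3 = 8*61 + 12 = 500.
  i=4: a_4=9, p_4 = 9*5041 + 615 = 45984, q_4 = 9*500 + 61 = 4561.
  i=5: a_5=3, p_5 = 3*45984 + 5041 = 142993, q_5 = 3*4561 + 500 = 14183.
  i=6: a_6=8, p_6 = 8*142993 + 45984 = 1189928, q_6 = 8*14183 + 4561 = 118025.
  i=7: a_7=2, p_7 = 2*1189928 + 142993 = 2522849, q_7 = 2*118025 + 14183 = 250233.

10/1, 121/12, 615/61, 5041/500, 45984/4561, 142993/14183, 1189928/118025, 2522849/250233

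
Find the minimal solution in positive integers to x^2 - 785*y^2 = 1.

(x, y) = (1569, 56)

First expand sqrt(785) as a continued fraction. With x_i = (sqrt(785) + m_i)/d_i and (m_0, d_0) = (0, 1): a_0 = floor(sqrt(785)) = 28, since 28^2 = 784 <= 785 < 841 = 29^2.
Iterate m_{i+1} = d_i*a_i - m_i, d_{i+1} = (785 - m_{i+1}^2)/d_i, a_{i+1} = floor((a_0 + m_{i+1})/d_{i+1}):
  m_1 = 1*28 - 0 = 28, d_1 = (785 - 28^2)/1 = 1/1 = 1, a_1 = floor((28 + 28)/1) = 56.
  m_2 = 1*56 - 28 = 28, d_2 = (785 - 28^2)/1 = 1/1 = 1: (m_2, d_2) = (m_1, d_1) = (28, 1), so from here the quotient a_1 repeats; the period length is 1.
So sqrt(785) = [28; (56)] with period length k = 1.
k is odd, so (p_{k-1}, q_{k-1}) only solves x^2 - 785y^2 = -1 and the fundamental solution of x^2 - 785y^2 = 1 is (p_{2k-1}, q_{2k-1}) = (p_1, q_1); compute convergents through index 1, running through the period twice.
Convergents (p_i = a_i*p_{i-1} + p_{i-2}, q_i = a_i*q_{i-1} + q_{i-2} with p_{-2}=0, p_{-1}=1, q_{-2}=1, q_{-1}=0):
  i=0: a_0=28, p_0 = 28*1 + 0 = 28, q_0 = 28*0 + 1 = 1.
  i=1: a_1=56, p_1 = 56*28 + 1 = 1569, q_1 = 56*1 + 0 = 56.
Indeed p_0^2 - 785*q_0^2 = 784 - 785 = -1, not +1.
Check: 1569^2 - 785*56^2 = 2461761 - 2461760 = 1, so (x, y) = (1569, 56) solves the equation, and by the theorem it is the least positive solution.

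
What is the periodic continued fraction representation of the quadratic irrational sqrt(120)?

Write x_i = (sqrt(120) + m_i)/d_i with (m_0, d_0) = (0, 1). a_0 = floor(sqrt(120)) = 10, since 10^2 = 100 <= 120 < 121 = 11^2.
Iterate m_{i+1} = d_i*a_i - m_i, d_{i+1} = (120 - m_{i+1}^2)/d_i, a_{i+1} = floor((a_0 + m_{i+1})/d_{i+1}):
  m_1 = 1*10 - 0 = 10, d_1 = (120 - 10^2)/1 = 20/1 = 20, a_1 = floor((10 + 10)/20) = 1.
  m_2 = 20*1 - 10 = 10, d_2 = (120 - 10^2)/20 = 20/20 = 1, a_2 = floor((10 + 10)/1) = 20.
  m_3 = 1*20 - 10 = 10, d_3 = (120 - 10^2)/1 = 20/1 = 20: (m_3, d_3) = (m_1, d_1) = (10, 20), so from here the quotients repeat a_1, a_2; the period length is 2.
Hence the expansion of sqrt(120) is a_0 = 10 followed by the repeating block 1, 20 (period 2).

[10; (1, 20)]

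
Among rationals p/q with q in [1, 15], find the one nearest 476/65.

Expand x = 476/65 as a continued fraction with the Euclidean algorithm:
  476 = 7*65 + 21, so a_0 = 7.
  65 = 3*21 + 2, so a_1 = 3.
  21 = 10*2 + 1, so a_2 = 10.
  2 = 2*1 + 0, so a_3 = 2.
so x = [7; 3, 10, 2].
Convergents (p_i = a_i*p_{i-1} + p_{i-2}, q_i = a_i*q_{i-1} + q_{i-2} with p_{-2}=0, p_{-1}=1, q_{-2}=1, q_{-1}=0), until the denominator exceeds 15:
  i=0: a_0=7, p_0 = 7*1 + 0 = 7, q_0 = 7*0 + 1 = 1.
  i=1: a_1=3, p_1 = 3*7 + 1 = 22, q_1 = 3*1 + 0 = 3.
  i=2: a_2=10, p_2 = 10*22 + 7 = 227, q_2 = 10*3 + 1 = 31.
q_2 = 31 > 15, so the last convergent with denominator <= 15 is p_1/q_1 = 22/3.
The closest fraction with denominator <= 15 is either p_1/q_1 or the intermediate fraction (k*p_1 + p_0)/(k*q_1 + q_0) with the largest k >= 1 whose denominator stays <= 15; these approach x as k grows, and every other convergent or intermediate fraction in range is farther away.
Largest k: floor((15 - q_0)/q_1) = floor((15 - 1)/3) = 4.
That gives (4*22 + 7)/(4*3 + 1) = 95/13.
Compare the errors: |x - 22/3| = |476*3 - 22*65|/(65*3) = 2/195, and |x - 95/13| = |476*13 - 95*65|/(65*13) = 13/845.
Cross-multiplying, 2*845 = 1690 < 2535 = 13*195, so 2/195 is smaller: the convergent 22/3 is closer to x than 95/13.

22/3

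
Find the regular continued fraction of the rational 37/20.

Run the Euclidean algorithm on 37 and 20; the successive quotients are the partial quotients a_0, a_1, ... (each step inverts the fractional part left over by the previous one):
  37 = 1*20 + 17, so a_0 = 1.
  20 = 1*17 + 3, so a_1 = 1.
  17 = 5*3 + 2, so a_2 = 5.
  3 = 1*2 + 1, so a_3 = 1.
  2 = 2*1 + 0, so a_4 = 2.
The remainder reaches 0 after 5 divisions, so the expansion has 5 partial quotients, read off in order.

[1; 1, 5, 1, 2]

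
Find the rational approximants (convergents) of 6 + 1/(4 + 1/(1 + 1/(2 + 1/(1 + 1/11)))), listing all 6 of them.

6/1, 25/4, 31/5, 87/14, 118/19, 1385/223

Using the convergent recurrence p_i = a_i*p_{i-1} + p_{i-2}, q_i = a_i*q_{i-1} + q_{i-2} with p_{-2}=0, p_{-1}=1, q_{-2}=1, q_{-1}=0:
  i=0: a_0=6, p_0 = 6*1 + 0 = 6, q_0 = 6*0 + 1 = 1.
  i=1: a_1=4, p_1 = 4*6 + 1 = 25, q_1 = 4*1 + 0 = 4.
  i=2: a_2=1, p_2 = 1*25 + 6 = 31, q_2 = 1*4 + 1 = 5.
  i=3: a_3=2, p_3 = 2*31 + 25 = 87, q_3 = 2*5 + 4 = 14.
  i=4: a_4=1, p_4 = 1*87 + 31 = 118, q_4 = 1*14 + 5 = 19.
  i=5: a_5=11, p_5 = 11*118 + 87 = 1385, q_5 = 11*19 + 14 = 223.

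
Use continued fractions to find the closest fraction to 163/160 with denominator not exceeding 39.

Expand x = 163/160 as a continued fraction with the Euclidean algorithm:
  163 = 1*160 + 3, so a_0 = 1.
  160 = 53*3 + 1, so a_1 = 53.
  3 = 3*1 + 0, so a_2 = 3.
so x = [1; 53, 3].
Convergents (p_i = a_i*p_{i-1} + p_{i-2}, q_i = a_i*q_{i-1} + q_{i-2} with p_{-2}=0, p_{-1}=1, q_{-2}=1, q_{-1}=0), until the denominator exceeds 39:
  i=0: a_0=1, p_0 = 1*1 + 0 = 1, q_0 = 1*0 + 1 = 1.
  i=1: a_1=53, p_1 = 53*1 + 1 = 54, q_1 = 53*1 + 0 = 53.
q_1 = 53 > 39, so the last convergent with denominator <= 39 is p_0/q_0 = 1/1.
The closest fraction with denominator <= 39 is either p_0/q_0 or the intermediate fraction (k*p_0 + p_{-1})/(k*q_0 + q_{-1}) with the largest k >= 1 whose denominator stays <= 39; these approach x as k grows, and every other convergent or intermediate fraction in range is farther away.
Largest k: floor((39 - q_{-1})/q_0) = floor((39 - 0)/1) = 39 (using the seeds p_{-1} = 1, q_{-1} = 0).
That gives (39*1 + 1)/(39*1 + 0) = 40/39.
Compare the errors: |x - 1/1| = |163*1 - 1*160|/(160*1) = 3/160, and |x - 40/39| = |163*39 - 40*160|/(160*39) = 43/6240.
Cross-multiplying, 43*160 = 6880 < 18720 = 3*6240, so 43/6240 is smaller: the intermediate fraction 40/39 is closer to x than 1/1.

40/39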